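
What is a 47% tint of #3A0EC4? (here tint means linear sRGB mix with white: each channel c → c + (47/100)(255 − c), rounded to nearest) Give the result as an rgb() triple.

rgb(151, 127, 224)

#3A0EC4 is rgb(58, 14, 196).
Per channel, c → c + 0.47(255 − c):
  R: 58 + 92.59 = 150.59 → 151
  G: 14 + 0.47×(255−14) = 14 + 113.27 = 127.27 → 127
  B: 196 + 0.47×(255−196) = 196 + 27.73 = 223.73 → 224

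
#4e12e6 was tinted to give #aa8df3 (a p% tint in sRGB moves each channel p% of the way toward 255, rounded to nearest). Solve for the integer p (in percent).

#4e12e6 is rgb(78, 18, 230); #aa8df3 is rgb(170, 141, 243).
On the G channel (widest range): 141 ≈ 18 + (p/100)(255 − 18), so p ≈ 100×(141 − 18)/(255 − 18) = 12300/237 = 51.90.
p = 52 reproduces all three channels after rounding.

52%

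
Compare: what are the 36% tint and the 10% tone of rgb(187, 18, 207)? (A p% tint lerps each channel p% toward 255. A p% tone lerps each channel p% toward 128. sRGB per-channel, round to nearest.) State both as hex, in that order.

#D367E0, #B51DC7

36% tint:
  R: 187 + 0.36×(255−187) = 187 + 24.48 = 211.48 → 211
  G: 18 + 0.36×(255−18) = 18 + 85.32 = 103.32 → 103
  B: 207 + 17.28 = 224.28 → 224
  → #D367E0
10% tone:
  R: 187 − 5.9 = 181.1 → 181
  G: 18 + 0.1×(128−18) = 18 + 11 = 29 → 29
  B: 207 + 0.1×(128−207) = 207 − 7.9 = 199.1 → 199
  → #B51DC7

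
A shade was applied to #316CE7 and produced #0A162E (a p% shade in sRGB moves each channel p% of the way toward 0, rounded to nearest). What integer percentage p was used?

80%

#316CE7 is rgb(49, 108, 231); #0A162E is rgb(10, 22, 46).
On the B channel (widest range): 46 ≈ 231 + (p/100)(0 − 231), so p ≈ 100×(46 − 231)/(0 − 231) = -18500/-231 = 80.09.
p = 80 reproduces all three channels after rounding.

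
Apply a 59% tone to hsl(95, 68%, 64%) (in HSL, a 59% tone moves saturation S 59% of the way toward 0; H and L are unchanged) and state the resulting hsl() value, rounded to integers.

S moves 59% from 68 toward 0: 68 − 40.12 = 27.88 → 28.
H and L are unchanged.

hsl(95, 28%, 64%)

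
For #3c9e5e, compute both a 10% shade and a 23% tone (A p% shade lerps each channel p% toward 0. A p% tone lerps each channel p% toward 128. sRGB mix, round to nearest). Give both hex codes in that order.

#368e55, #4c9766

#3c9e5e is rgb(60, 158, 94).
10% shade:
  R: 60 + 0.1×(0−60) = 60 − 6 = 54 → 54
  G: 158 − 15.8 = 142.2 → 142
  B: 94 + 0.1×(0−94) = 94 − 9.4 = 84.6 → 85
  → #368e55
23% tone:
  R: 60 + 15.64 = 75.64 → 76
  G: 158 + 0.23×(128−158) = 158 − 6.9 = 151.1 → 151
  B: 94 + 0.23×(128−94) = 94 + 7.82 = 101.82 → 102
  → #4c9766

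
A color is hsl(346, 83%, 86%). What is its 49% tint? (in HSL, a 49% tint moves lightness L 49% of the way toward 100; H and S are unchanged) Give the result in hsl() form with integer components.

L moves 49% from 86 toward 100: 86 + 6.86 = 92.86 → 93.
H and S are unchanged.

hsl(346, 83%, 93%)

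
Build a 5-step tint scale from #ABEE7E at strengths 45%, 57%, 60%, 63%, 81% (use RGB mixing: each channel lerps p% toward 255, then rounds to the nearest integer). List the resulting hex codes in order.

#ABEE7E is rgb(171, 238, 126).
45%: (171 + 37.8 = 208.8→209, 238 + 7.65 = 245.65→246, 126 + 58.05 = 184.05→184) → #D1F6B8
57%: (171 + 47.88 = 218.88→219, 238 + 9.69 = 247.69→248, 126 + 73.53 = 199.53→200) → #DBF8C8
60%: (171 + 50.4 = 221.4→221, 238 + 10.2 = 248.2→248, 126 + 77.4 = 203.4→203) → #DDF8CB
63%: (171 + 52.92 = 223.92→224, 238 + 10.71 = 248.71→249, 126 + 81.27 = 207.27→207) → #E0F9CF
81%: (171 + 68.04 = 239.04→239, 238 + 13.77 = 251.77→252, 126 + 104.49 = 230.49→230) → #EFFCE6

#D1F6B8, #DBF8C8, #DDF8CB, #E0F9CF, #EFFCE6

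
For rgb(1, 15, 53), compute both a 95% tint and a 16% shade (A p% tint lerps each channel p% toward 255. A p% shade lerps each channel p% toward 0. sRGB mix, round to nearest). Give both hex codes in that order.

95% tint:
  R: 1 + 241.3 = 242.3 → 242
  G: 15 + 0.95×(255−15) = 15 + 228 = 243 → 243
  B: 53 + 0.95×(255−53) = 53 + 191.9 = 244.9 → 245
  → #F2F3F5
16% shade:
  R: 1 + 0.16×(0−1) = 1 − 0.16 = 0.84 → 1
  G: 15 − 2.4 = 12.6 → 13
  B: 53 − 8.48 = 44.52 → 45
  → #010D2D

#F2F3F5, #010D2D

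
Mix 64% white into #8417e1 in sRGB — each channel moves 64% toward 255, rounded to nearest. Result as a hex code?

#d3abf4

#8417e1 is rgb(132, 23, 225).
Per channel, c → c + 0.64(255 − c):
  R: 132 + 78.72 = 210.72 → 211
  G: 23 + 148.48 = 171.48 → 171
  B: 225 + 0.64×(255−225) = 225 + 19.2 = 244.2 → 244
rgb(211, 171, 244) = #d3abf4.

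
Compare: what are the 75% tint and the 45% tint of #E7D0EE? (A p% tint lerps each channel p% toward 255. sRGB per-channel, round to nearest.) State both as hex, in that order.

#E7D0EE is rgb(231, 208, 238).
75% tint:
  R: 231 + 0.75×(255−231) = 231 + 18 = 249 → 249
  G: 208 + 0.75×(255−208) = 208 + 35.25 = 243.25 → 243
  B: 238 + 0.75×(255−238) = 238 + 12.75 = 250.75 → 251
  → #F9F3FB
45% tint:
  R: 231 + 10.8 = 241.8 → 242
  G: 208 + 0.45×(255−208) = 208 + 21.15 = 229.15 → 229
  B: 238 + 7.65 = 245.65 → 246
  → #F2E5F6

#F9F3FB, #F2E5F6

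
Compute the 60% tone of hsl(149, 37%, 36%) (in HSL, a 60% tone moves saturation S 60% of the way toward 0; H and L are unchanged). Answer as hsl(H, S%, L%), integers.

S moves 60% from 37 toward 0: 37 − 22.2 = 14.8 → 15.
H and L are unchanged.

hsl(149, 15%, 36%)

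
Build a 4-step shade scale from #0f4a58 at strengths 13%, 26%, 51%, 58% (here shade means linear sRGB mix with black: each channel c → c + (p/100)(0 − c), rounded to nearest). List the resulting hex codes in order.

#0d404d, #0b3741, #07242b, #061f25

#0f4a58 is rgb(15, 74, 88).
13%: (15 − 1.95 = 13.05→13, 74 − 9.62 = 64.38→64, 88 − 11.44 = 76.56→77) → #0d404d
26%: (15 − 3.9 = 11.1→11, 74 − 19.24 = 54.76→55, 88 − 22.88 = 65.12→65) → #0b3741
51%: (15 − 7.65 = 7.35→7, 74 − 37.74 = 36.26→36, 88 − 44.88 = 43.12→43) → #07242b
58%: (15 − 8.7 = 6.3→6, 74 − 42.92 = 31.08→31, 88 − 51.04 = 36.96→37) → #061f25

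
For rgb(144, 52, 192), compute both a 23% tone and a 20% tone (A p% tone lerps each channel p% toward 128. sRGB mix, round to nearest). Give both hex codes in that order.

23% tone:
  R: 144 + 0.23×(128−144) = 144 − 3.68 = 140.32 → 140
  G: 52 + 0.23×(128−52) = 52 + 17.48 = 69.48 → 69
  B: 192 − 14.72 = 177.28 → 177
  → #8C45B1
20% tone:
  R: 144 − 3.2 = 140.8 → 141
  G: 52 + 15.2 = 67.2 → 67
  B: 192 + 0.2×(128−192) = 192 − 12.8 = 179.2 → 179
  → #8D43B3

#8C45B1, #8D43B3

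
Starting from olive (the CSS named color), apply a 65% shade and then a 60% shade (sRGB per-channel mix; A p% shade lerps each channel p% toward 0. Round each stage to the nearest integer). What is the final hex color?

CSS olive is rgb(128, 128, 0).
A 65% shade moves each channel 65% toward 0:
  R: 128 + 0.65×(0−128) = 128 − 83.2 = 44.8 → 45
  G: 128 − 83.2 = 44.8 → 45
  B: 0 + 0.65×(0−0) = 0 + 0 = 0 → 0
After the shade: rgb(45, 45, 0) = #2d2d00.
Lerp each channel 60% toward 0:
  R: 45 + 0.6×(0−45) = 45 − 27 = 18 → 18
  G: 45 + 0.6×(0−45) = 45 − 27 = 18 → 18
  B: 0 + 0 = 0 → 0
rgb(18, 18, 0) = #121200.

#121200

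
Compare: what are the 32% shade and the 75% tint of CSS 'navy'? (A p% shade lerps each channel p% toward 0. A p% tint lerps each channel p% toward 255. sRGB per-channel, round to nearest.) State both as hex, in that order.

#000057, #bfbfdf

CSS navy is rgb(0, 0, 128).
32% shade:
  R: 0 + 0.32×(0−0) = 0 + 0 = 0 → 0
  G: 0 + 0.32×(0−0) = 0 + 0 = 0 → 0
  B: 128 − 40.96 = 87.04 → 87
  → #000057
75% tint:
  R: 0 + 0.75×(255−0) = 0 + 191.25 = 191.25 → 191
  G: 0 + 0.75×(255−0) = 0 + 191.25 = 191.25 → 191
  B: 128 + 0.75×(255−128) = 128 + 95.25 = 223.25 → 223
  → #bfbfdf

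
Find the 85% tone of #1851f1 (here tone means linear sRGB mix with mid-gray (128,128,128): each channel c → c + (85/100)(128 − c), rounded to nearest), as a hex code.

#1851f1 is rgb(24, 81, 241).
An 85% tone moves each channel 85% toward 128:
  R: 24 + 88.4 = 112.4 → 112
  G: 81 + 39.95 = 120.95 → 121
  B: 241 − 96.05 = 144.95 → 145
rgb(112, 121, 145) = #707991.

#707991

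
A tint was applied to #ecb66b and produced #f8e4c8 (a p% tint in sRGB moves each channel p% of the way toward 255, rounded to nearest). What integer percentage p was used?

#ecb66b is rgb(236, 182, 107); #f8e4c8 is rgb(248, 228, 200).
On the B channel (widest range): 200 ≈ 107 + (p/100)(255 − 107), so p ≈ 100×(200 − 107)/(255 − 107) = 9300/148 = 62.84.
p = 63 reproduces all three channels after rounding.

63%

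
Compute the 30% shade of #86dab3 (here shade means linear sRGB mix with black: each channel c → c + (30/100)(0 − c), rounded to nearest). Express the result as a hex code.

#5e997d

#86dab3 is rgb(134, 218, 179).
A 30% shade moves each channel 30% toward 0:
  R: 134 + 0.3×(0−134) = 134 − 40.2 = 93.8 → 94
  G: 218 − 65.4 = 152.6 → 153
  B: 179 − 53.7 = 125.3 → 125
rgb(94, 153, 125) = #5e997d.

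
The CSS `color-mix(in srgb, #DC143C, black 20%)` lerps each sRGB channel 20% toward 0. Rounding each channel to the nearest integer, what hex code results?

#B01030

#DC143C is rgb(220, 20, 60).
Per channel, c → c + 0.2(0 − c):
  R: 220 − 44 = 176 → 176
  G: 20 + 0.2×(0−20) = 20 − 4 = 16 → 16
  B: 60 − 12 = 48 → 48
rgb(176, 16, 48) = #B01030.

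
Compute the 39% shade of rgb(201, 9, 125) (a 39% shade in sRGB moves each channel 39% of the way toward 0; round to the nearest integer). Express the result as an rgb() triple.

Lerp each channel 39% toward 0:
  R: 201 + 0.39×(0−201) = 201 − 78.39 = 122.61 → 123
  G: 9 + 0.39×(0−9) = 9 − 3.51 = 5.49 → 5
  B: 125 + 0.39×(0−125) = 125 − 48.75 = 76.25 → 76

rgb(123, 5, 76)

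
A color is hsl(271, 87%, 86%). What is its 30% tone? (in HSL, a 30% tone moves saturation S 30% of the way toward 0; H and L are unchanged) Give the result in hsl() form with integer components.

hsl(271, 61%, 86%)

S moves 30% from 87 toward 0: 87 − 26.1 = 60.9 → 61.
H and L are unchanged.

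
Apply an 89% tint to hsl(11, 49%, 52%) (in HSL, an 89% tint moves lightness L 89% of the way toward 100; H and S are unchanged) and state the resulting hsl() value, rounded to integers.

L moves 89% from 52 toward 100: 52 + 42.72 = 94.72 → 95.
H and S are unchanged.

hsl(11, 49%, 95%)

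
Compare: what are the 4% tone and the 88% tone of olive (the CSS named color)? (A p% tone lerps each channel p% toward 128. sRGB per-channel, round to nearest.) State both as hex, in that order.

CSS olive is rgb(128, 128, 0).
4% tone:
  R: 128 + 0 = 128 → 128
  G: 128 + 0.04×(128−128) = 128 + 0 = 128 → 128
  B: 0 + 0.04×(128−0) = 0 + 5.12 = 5.12 → 5
  → #808005
88% tone:
  R: 128 + 0 = 128 → 128
  G: 128 + 0 = 128 → 128
  B: 0 + 0.88×(128−0) = 0 + 112.64 = 112.64 → 113
  → #808071

#808005, #808071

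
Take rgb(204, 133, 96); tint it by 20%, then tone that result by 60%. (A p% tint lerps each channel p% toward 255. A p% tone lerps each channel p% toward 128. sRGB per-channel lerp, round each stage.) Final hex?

A 20% tint moves each channel 20% toward 255:
  R: 204 + 0.2×(255−204) = 204 + 10.2 = 214.2 → 214
  G: 133 + 24.4 = 157.4 → 157
  B: 96 + 31.8 = 127.8 → 128
After the tint: rgb(214, 157, 128) = #d69d80.
A 60% tone moves each channel 60% toward 128:
  R: 214 + 0.6×(128−214) = 214 − 51.6 = 162.4 → 162
  G: 157 + 0.6×(128−157) = 157 − 17.4 = 139.6 → 140
  B: 128 + 0.6×(128−128) = 128 + 0 = 128 → 128
rgb(162, 140, 128) = #a28c80.

#a28c80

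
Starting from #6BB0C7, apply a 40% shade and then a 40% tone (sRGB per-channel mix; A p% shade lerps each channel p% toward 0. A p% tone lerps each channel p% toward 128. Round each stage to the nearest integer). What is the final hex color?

#5A737B

#6BB0C7 is rgb(107, 176, 199).
A 40% shade moves each channel 40% toward 0:
  R: 107 − 42.8 = 64.2 → 64
  G: 176 + 0.4×(0−176) = 176 − 70.4 = 105.6 → 106
  B: 199 + 0.4×(0−199) = 199 − 79.6 = 119.4 → 119
After the shade: rgb(64, 106, 119) = #406A77.
A 40% tone moves each channel 40% toward 128:
  R: 64 + 0.4×(128−64) = 64 + 25.6 = 89.6 → 90
  G: 106 + 0.4×(128−106) = 106 + 8.8 = 114.8 → 115
  B: 119 + 0.4×(128−119) = 119 + 3.6 = 122.6 → 123
rgb(90, 115, 123) = #5A737B.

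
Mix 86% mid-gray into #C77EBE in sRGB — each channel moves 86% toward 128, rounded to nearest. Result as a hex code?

#C77EBE is rgb(199, 126, 190).
Lerp each channel 86% toward 128:
  R: 199 + 0.86×(128−199) = 199 − 61.06 = 137.94 → 138
  G: 126 + 1.72 = 127.72 → 128
  B: 190 − 53.32 = 136.68 → 137
rgb(138, 128, 137) = #8A8089.

#8A8089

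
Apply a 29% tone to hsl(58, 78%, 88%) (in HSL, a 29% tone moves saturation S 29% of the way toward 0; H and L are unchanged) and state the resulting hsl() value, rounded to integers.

S moves 29% from 78 toward 0: 78 − 22.62 = 55.38 → 55.
H and L are unchanged.

hsl(58, 55%, 88%)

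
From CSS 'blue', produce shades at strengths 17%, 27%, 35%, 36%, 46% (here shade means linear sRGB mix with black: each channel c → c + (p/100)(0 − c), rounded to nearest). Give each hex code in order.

#0000D4, #0000BA, #0000A6, #0000A3, #00008A

CSS blue is rgb(0, 0, 255).
17%: (0→0, 0→0, 255 − 43.35 = 211.65→212) → #0000D4
27%: (0→0, 0→0, 255 − 68.85 = 186.15→186) → #0000BA
35%: (0→0, 0→0, 255 − 89.25 = 165.75→166) → #0000A6
36%: (0→0, 0→0, 255 − 91.8 = 163.2→163) → #0000A3
46%: (0→0, 0→0, 255 − 117.3 = 137.7→138) → #00008A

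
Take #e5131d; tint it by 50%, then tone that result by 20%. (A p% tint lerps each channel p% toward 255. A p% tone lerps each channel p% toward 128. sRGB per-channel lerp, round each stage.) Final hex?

#db878b

#e5131d is rgb(229, 19, 29).
Per channel, c → c + 0.5(255 − c):
  R: 229 + 13 = 242 → 242
  G: 19 + 0.5×(255−19) = 19 + 118 = 137 → 137
  B: 29 + 113 = 142 → 142
After the tint: rgb(242, 137, 142) = #f2898e.
Per channel, c → c + 0.2(128 − c):
  R: 242 − 22.8 = 219.2 → 219
  G: 137 + 0.2×(128−137) = 137 − 1.8 = 135.2 → 135
  B: 142 + 0.2×(128−142) = 142 − 2.8 = 139.2 → 139
rgb(219, 135, 139) = #db878b.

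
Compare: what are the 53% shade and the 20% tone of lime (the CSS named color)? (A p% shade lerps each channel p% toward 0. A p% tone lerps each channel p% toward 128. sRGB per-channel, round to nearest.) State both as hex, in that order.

#007800, #1ae61a

CSS lime is rgb(0, 255, 0).
53% shade:
  R: 0 + 0 = 0 → 0
  G: 255 + 0.53×(0−255) = 255 − 135.15 = 119.85 → 120
  B: 0 + 0 = 0 → 0
  → #007800
20% tone:
  R: 0 + 0.2×(128−0) = 0 + 25.6 = 25.6 → 26
  G: 255 − 25.4 = 229.6 → 230
  B: 0 + 25.6 = 25.6 → 26
  → #1ae61a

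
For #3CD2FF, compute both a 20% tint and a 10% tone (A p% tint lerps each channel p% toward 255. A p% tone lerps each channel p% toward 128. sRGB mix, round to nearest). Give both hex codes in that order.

#3CD2FF is rgb(60, 210, 255).
20% tint:
  R: 60 + 39 = 99 → 99
  G: 210 + 0.2×(255−210) = 210 + 9 = 219 → 219
  B: 255 + 0.2×(255−255) = 255 + 0 = 255 → 255
  → #63DBFF
10% tone:
  R: 60 + 6.8 = 66.8 → 67
  G: 210 + 0.1×(128−210) = 210 − 8.2 = 201.8 → 202
  B: 255 + 0.1×(128−255) = 255 − 12.7 = 242.3 → 242
  → #43CAF2

#63DBFF, #43CAF2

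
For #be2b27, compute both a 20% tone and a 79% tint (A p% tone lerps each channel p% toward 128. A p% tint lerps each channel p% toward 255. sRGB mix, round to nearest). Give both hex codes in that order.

#b23c39, #f1d2d2

#be2b27 is rgb(190, 43, 39).
20% tone:
  R: 190 − 12.4 = 177.6 → 178
  G: 43 + 17 = 60 → 60
  B: 39 + 0.2×(128−39) = 39 + 17.8 = 56.8 → 57
  → #b23c39
79% tint:
  R: 190 + 0.79×(255−190) = 190 + 51.35 = 241.35 → 241
  G: 43 + 0.79×(255−43) = 43 + 167.48 = 210.48 → 210
  B: 39 + 170.64 = 209.64 → 210
  → #f1d2d2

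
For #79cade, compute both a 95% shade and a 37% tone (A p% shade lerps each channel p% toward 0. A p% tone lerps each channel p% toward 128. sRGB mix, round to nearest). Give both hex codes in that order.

#79cade is rgb(121, 202, 222).
95% shade:
  R: 121 − 114.95 = 6.05 → 6
  G: 202 − 191.9 = 10.1 → 10
  B: 222 + 0.95×(0−222) = 222 − 210.9 = 11.1 → 11
  → #060a0b
37% tone:
  R: 121 + 2.59 = 123.59 → 124
  G: 202 + 0.37×(128−202) = 202 − 27.38 = 174.62 → 175
  B: 222 + 0.37×(128−222) = 222 − 34.78 = 187.22 → 187
  → #7cafbb

#060a0b, #7cafbb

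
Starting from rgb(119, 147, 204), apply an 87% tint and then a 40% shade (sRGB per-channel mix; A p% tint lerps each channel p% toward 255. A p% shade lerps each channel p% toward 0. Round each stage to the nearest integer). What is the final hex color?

Lerp each channel 87% toward 255:
  R: 119 + 118.32 = 237.32 → 237
  G: 147 + 0.87×(255−147) = 147 + 93.96 = 240.96 → 241
  B: 204 + 0.87×(255−204) = 204 + 44.37 = 248.37 → 248
After the tint: rgb(237, 241, 248) = #edf1f8.
A 40% shade moves each channel 40% toward 0:
  R: 237 + 0.4×(0−237) = 237 − 94.8 = 142.2 → 142
  G: 241 + 0.4×(0−241) = 241 − 96.4 = 144.6 → 145
  B: 248 − 99.2 = 148.8 → 149
rgb(142, 145, 149) = #8e9195.

#8e9195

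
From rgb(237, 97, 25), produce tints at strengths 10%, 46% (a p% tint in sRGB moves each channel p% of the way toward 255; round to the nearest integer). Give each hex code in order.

#EF7130, #F5AA83

10%: (237 + 1.8 = 238.8→239, 97 + 15.8 = 112.8→113, 25 + 23 = 48→48) → #EF7130
46%: (237 + 8.28 = 245.28→245, 97 + 72.68 = 169.68→170, 25 + 105.8 = 130.8→131) → #F5AA83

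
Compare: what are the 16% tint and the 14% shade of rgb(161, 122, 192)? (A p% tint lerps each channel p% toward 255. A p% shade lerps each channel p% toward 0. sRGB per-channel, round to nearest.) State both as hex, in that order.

#b08fca, #8a69a5

16% tint:
  R: 161 + 15.04 = 176.04 → 176
  G: 122 + 21.28 = 143.28 → 143
  B: 192 + 0.16×(255−192) = 192 + 10.08 = 202.08 → 202
  → #b08fca
14% shade:
  R: 161 − 22.54 = 138.46 → 138
  G: 122 − 17.08 = 104.92 → 105
  B: 192 − 26.88 = 165.12 → 165
  → #8a69a5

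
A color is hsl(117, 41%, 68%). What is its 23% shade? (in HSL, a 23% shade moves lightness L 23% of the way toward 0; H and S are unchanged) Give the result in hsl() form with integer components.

L moves 23% from 68 toward 0: 68 − 15.64 = 52.36 → 52.
H and S are unchanged.

hsl(117, 41%, 52%)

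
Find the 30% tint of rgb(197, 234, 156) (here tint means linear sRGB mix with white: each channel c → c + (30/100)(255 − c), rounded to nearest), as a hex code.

#D6F0BA

A 30% tint moves each channel 30% toward 255:
  R: 197 + 0.3×(255−197) = 197 + 17.4 = 214.4 → 214
  G: 234 + 0.3×(255−234) = 234 + 6.3 = 240.3 → 240
  B: 156 + 29.7 = 185.7 → 186
rgb(214, 240, 186) = #D6F0BA.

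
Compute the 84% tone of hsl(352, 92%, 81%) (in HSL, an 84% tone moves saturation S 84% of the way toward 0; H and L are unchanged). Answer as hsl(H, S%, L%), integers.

S moves 84% from 92 toward 0: 92 − 77.28 = 14.72 → 15.
H and L are unchanged.

hsl(352, 15%, 81%)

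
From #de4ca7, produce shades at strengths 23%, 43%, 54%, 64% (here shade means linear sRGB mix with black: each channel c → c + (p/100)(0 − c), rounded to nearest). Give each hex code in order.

#de4ca7 is rgb(222, 76, 167).
23%: (222 − 51.06 = 170.94→171, 76 − 17.48 = 58.52→59, 167 − 38.41 = 128.59→129) → #ab3b81
43%: (222 − 95.46 = 126.54→127, 76 − 32.68 = 43.32→43, 167 − 71.81 = 95.19→95) → #7f2b5f
54%: (222 − 119.88 = 102.12→102, 76 − 41.04 = 34.96→35, 167 − 90.18 = 76.82→77) → #66234d
64%: (222 − 142.08 = 79.92→80, 76 − 48.64 = 27.36→27, 167 − 106.88 = 60.12→60) → #501b3c

#ab3b81, #7f2b5f, #66234d, #501b3c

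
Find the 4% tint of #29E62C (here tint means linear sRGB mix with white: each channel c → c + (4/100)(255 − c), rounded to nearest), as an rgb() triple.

rgb(50, 231, 52)

#29E62C is rgb(41, 230, 44).
Lerp each channel 4% toward 255:
  R: 41 + 0.04×(255−41) = 41 + 8.56 = 49.56 → 50
  G: 230 + 0.04×(255−230) = 230 + 1 = 231 → 231
  B: 44 + 0.04×(255−44) = 44 + 8.44 = 52.44 → 52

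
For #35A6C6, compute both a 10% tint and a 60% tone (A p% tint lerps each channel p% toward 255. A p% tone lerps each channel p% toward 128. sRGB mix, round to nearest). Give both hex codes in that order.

#35A6C6 is rgb(53, 166, 198).
10% tint:
  R: 53 + 20.2 = 73.2 → 73
  G: 166 + 0.1×(255−166) = 166 + 8.9 = 174.9 → 175
  B: 198 + 0.1×(255−198) = 198 + 5.7 = 203.7 → 204
  → #49AFCC
60% tone:
  R: 53 + 0.6×(128−53) = 53 + 45 = 98 → 98
  G: 166 + 0.6×(128−166) = 166 − 22.8 = 143.2 → 143
  B: 198 − 42 = 156 → 156
  → #628F9C

#49AFCC, #628F9C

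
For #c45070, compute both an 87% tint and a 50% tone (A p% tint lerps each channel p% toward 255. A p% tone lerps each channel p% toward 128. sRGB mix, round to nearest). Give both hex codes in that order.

#f7e8ec, #a26878

#c45070 is rgb(196, 80, 112).
87% tint:
  R: 196 + 51.33 = 247.33 → 247
  G: 80 + 0.87×(255−80) = 80 + 152.25 = 232.25 → 232
  B: 112 + 0.87×(255−112) = 112 + 124.41 = 236.41 → 236
  → #f7e8ec
50% tone:
  R: 196 + 0.5×(128−196) = 196 − 34 = 162 → 162
  G: 80 + 0.5×(128−80) = 80 + 24 = 104 → 104
  B: 112 + 0.5×(128−112) = 112 + 8 = 120 → 120
  → #a26878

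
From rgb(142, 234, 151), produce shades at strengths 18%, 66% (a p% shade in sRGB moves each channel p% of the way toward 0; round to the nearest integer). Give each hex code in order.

#74c07c, #305033

18%: (142 − 25.56 = 116.44→116, 234 − 42.12 = 191.88→192, 151 − 27.18 = 123.82→124) → #74c07c
66%: (142 − 93.72 = 48.28→48, 234 − 154.44 = 79.56→80, 151 − 99.66 = 51.34→51) → #305033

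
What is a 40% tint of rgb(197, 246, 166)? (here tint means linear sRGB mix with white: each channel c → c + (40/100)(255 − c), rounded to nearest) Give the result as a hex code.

Lerp each channel 40% toward 255:
  R: 197 + 23.2 = 220.2 → 220
  G: 246 + 3.6 = 249.6 → 250
  B: 166 + 35.6 = 201.6 → 202
rgb(220, 250, 202) = #DCFACA.

#DCFACA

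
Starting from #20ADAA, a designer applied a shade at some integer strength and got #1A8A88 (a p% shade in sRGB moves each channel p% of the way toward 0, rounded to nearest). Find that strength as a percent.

20%

#20ADAA is rgb(32, 173, 170); #1A8A88 is rgb(26, 138, 136).
On the G channel (widest range): 138 ≈ 173 + (p/100)(0 − 173), so p ≈ 100×(138 − 173)/(0 − 173) = -3500/-173 = 20.23.
p = 20 reproduces all three channels after rounding.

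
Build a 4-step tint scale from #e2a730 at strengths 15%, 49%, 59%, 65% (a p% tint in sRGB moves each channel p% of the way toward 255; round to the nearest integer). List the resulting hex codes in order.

#e2a730 is rgb(226, 167, 48).
15%: (226 + 4.35 = 230.35→230, 167 + 13.2 = 180.2→180, 48 + 31.05 = 79.05→79) → #e6b44f
49%: (226 + 14.21 = 240.21→240, 167 + 43.12 = 210.12→210, 48 + 101.43 = 149.43→149) → #f0d295
59%: (226 + 17.11 = 243.11→243, 167 + 51.92 = 218.92→219, 48 + 122.13 = 170.13→170) → #f3dbaa
65%: (226 + 18.85 = 244.85→245, 167 + 57.2 = 224.2→224, 48 + 134.55 = 182.55→183) → #f5e0b7

#e6b44f, #f0d295, #f3dbaa, #f5e0b7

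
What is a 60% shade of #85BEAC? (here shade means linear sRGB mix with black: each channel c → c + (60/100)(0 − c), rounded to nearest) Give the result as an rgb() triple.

#85BEAC is rgb(133, 190, 172).
Per channel, c → c + 0.6(0 − c):
  R: 133 + 0.6×(0−133) = 133 − 79.8 = 53.2 → 53
  G: 190 − 114 = 76 → 76
  B: 172 + 0.6×(0−172) = 172 − 103.2 = 68.8 → 69

rgb(53, 76, 69)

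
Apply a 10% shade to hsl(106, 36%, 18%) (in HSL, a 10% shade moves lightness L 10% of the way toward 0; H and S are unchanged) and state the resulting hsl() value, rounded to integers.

hsl(106, 36%, 16%)

L moves 10% from 18 toward 0: 18 − 1.8 = 16.2 → 16.
H and S are unchanged.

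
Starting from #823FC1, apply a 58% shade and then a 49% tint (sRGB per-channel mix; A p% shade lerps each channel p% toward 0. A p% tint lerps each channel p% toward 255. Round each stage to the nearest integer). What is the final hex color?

#998AA6

#823FC1 is rgb(130, 63, 193).
Per channel, c → c + 0.58(0 − c):
  R: 130 + 0.58×(0−130) = 130 − 75.4 = 54.6 → 55
  G: 63 + 0.58×(0−63) = 63 − 36.54 = 26.46 → 26
  B: 193 + 0.58×(0−193) = 193 − 111.94 = 81.06 → 81
After the shade: rgb(55, 26, 81) = #371A51.
A 49% tint moves each channel 49% toward 255:
  R: 55 + 0.49×(255−55) = 55 + 98 = 153 → 153
  G: 26 + 112.21 = 138.21 → 138
  B: 81 + 0.49×(255−81) = 81 + 85.26 = 166.26 → 166
rgb(153, 138, 166) = #998AA6.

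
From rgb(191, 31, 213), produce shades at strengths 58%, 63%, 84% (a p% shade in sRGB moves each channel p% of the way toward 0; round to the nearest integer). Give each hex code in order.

58%: (191 − 110.78 = 80.22→80, 31 − 17.98 = 13.02→13, 213 − 123.54 = 89.46→89) → #500D59
63%: (191 − 120.33 = 70.67→71, 31 − 19.53 = 11.47→11, 213 − 134.19 = 78.81→79) → #470B4F
84%: (191 − 160.44 = 30.56→31, 31 − 26.04 = 4.96→5, 213 − 178.92 = 34.08→34) → #1F0522

#500D59, #470B4F, #1F0522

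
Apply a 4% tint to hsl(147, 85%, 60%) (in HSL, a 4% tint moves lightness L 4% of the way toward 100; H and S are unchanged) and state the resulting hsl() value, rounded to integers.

L moves 4% from 60 toward 100: 60 + 1.6 = 61.6 → 62.
H and S are unchanged.

hsl(147, 85%, 62%)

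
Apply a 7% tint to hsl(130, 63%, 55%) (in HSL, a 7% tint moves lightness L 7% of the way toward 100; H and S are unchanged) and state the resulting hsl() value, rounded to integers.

L moves 7% from 55 toward 100: 55 + 3.15 = 58.15 → 58.
H and S are unchanged.

hsl(130, 63%, 58%)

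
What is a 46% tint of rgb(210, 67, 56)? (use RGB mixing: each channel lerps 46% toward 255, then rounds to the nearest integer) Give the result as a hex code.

A 46% tint moves each channel 46% toward 255:
  R: 210 + 0.46×(255−210) = 210 + 20.7 = 230.7 → 231
  G: 67 + 0.46×(255−67) = 67 + 86.48 = 153.48 → 153
  B: 56 + 91.54 = 147.54 → 148
rgb(231, 153, 148) = #e79994.

#e79994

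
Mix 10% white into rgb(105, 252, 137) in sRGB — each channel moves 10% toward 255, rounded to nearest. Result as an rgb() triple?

rgb(120, 252, 149)

A 10% tint moves each channel 10% toward 255:
  R: 105 + 0.1×(255−105) = 105 + 15 = 120 → 120
  G: 252 + 0.3 = 252.3 → 252
  B: 137 + 0.1×(255−137) = 137 + 11.8 = 148.8 → 149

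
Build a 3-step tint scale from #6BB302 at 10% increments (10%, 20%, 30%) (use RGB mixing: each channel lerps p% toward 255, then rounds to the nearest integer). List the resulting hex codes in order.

#6BB302 is rgb(107, 179, 2).
10%: (107 + 14.8 = 121.8→122, 179 + 7.6 = 186.6→187, 2 + 25.3 = 27.3→27) → #7ABB1B
20%: (107 + 29.6 = 136.6→137, 179 + 15.2 = 194.2→194, 2 + 50.6 = 52.6→53) → #89C235
30%: (107 + 44.4 = 151.4→151, 179 + 22.8 = 201.8→202, 2 + 75.9 = 77.9→78) → #97CA4E

#7ABB1B, #89C235, #97CA4E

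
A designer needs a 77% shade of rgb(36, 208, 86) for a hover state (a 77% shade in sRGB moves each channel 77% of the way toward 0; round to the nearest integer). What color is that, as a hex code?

A 77% shade moves each channel 77% toward 0:
  R: 36 + 0.77×(0−36) = 36 − 27.72 = 8.28 → 8
  G: 208 − 160.16 = 47.84 → 48
  B: 86 + 0.77×(0−86) = 86 − 66.22 = 19.78 → 20
rgb(8, 48, 20) = #083014.

#083014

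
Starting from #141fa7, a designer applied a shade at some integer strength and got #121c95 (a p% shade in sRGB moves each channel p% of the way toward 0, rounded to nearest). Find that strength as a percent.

11%

#141fa7 is rgb(20, 31, 167); #121c95 is rgb(18, 28, 149).
On the B channel (widest range): 149 ≈ 167 + (p/100)(0 − 167), so p ≈ 100×(149 − 167)/(0 − 167) = -1800/-167 = 10.78.
p = 11 reproduces all three channels after rounding.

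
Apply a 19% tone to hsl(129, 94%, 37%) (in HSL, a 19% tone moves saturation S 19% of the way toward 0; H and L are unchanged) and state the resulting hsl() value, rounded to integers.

hsl(129, 76%, 37%)

S moves 19% from 94 toward 0: 94 − 17.86 = 76.14 → 76.
H and L are unchanged.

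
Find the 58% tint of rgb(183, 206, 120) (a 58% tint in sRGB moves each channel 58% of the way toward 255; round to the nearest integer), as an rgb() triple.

Per channel, c → c + 0.58(255 − c):
  R: 183 + 41.76 = 224.76 → 225
  G: 206 + 28.42 = 234.42 → 234
  B: 120 + 78.3 = 198.3 → 198

rgb(225, 234, 198)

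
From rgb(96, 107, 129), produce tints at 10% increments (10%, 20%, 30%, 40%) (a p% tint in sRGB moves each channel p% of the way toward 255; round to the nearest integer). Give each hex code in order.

#707A8E, #80899A, #9097A7, #A0A6B3

10%: (96 + 15.9 = 111.9→112, 107 + 14.8 = 121.8→122, 129 + 12.6 = 141.6→142) → #707A8E
20%: (96 + 31.8 = 127.8→128, 107 + 29.6 = 136.6→137, 129 + 25.2 = 154.2→154) → #80899A
30%: (96 + 47.7 = 143.7→144, 107 + 44.4 = 151.4→151, 129 + 37.8 = 166.8→167) → #9097A7
40%: (96 + 63.6 = 159.6→160, 107 + 59.2 = 166.2→166, 129 + 50.4 = 179.4→179) → #A0A6B3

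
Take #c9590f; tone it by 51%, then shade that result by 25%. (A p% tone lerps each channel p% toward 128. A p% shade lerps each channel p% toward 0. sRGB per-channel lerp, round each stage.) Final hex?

#7b5237

#c9590f is rgb(201, 89, 15).
A 51% tone moves each channel 51% toward 128:
  R: 201 + 0.51×(128−201) = 201 − 37.23 = 163.77 → 164
  G: 89 + 0.51×(128−89) = 89 + 19.89 = 108.89 → 109
  B: 15 + 0.51×(128−15) = 15 + 57.63 = 72.63 → 73
After the tone: rgb(164, 109, 73) = #a46d49.
A 25% shade moves each channel 25% toward 0:
  R: 164 − 41 = 123 → 123
  G: 109 − 27.25 = 81.75 → 82
  B: 73 − 18.25 = 54.75 → 55
rgb(123, 82, 55) = #7b5237.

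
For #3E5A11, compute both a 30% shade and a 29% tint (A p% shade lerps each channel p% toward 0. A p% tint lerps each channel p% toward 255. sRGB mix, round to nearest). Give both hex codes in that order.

#2B3F0C, #768A56

#3E5A11 is rgb(62, 90, 17).
30% shade:
  R: 62 + 0.3×(0−62) = 62 − 18.6 = 43.4 → 43
  G: 90 + 0.3×(0−90) = 90 − 27 = 63 → 63
  B: 17 − 5.1 = 11.9 → 12
  → #2B3F0C
29% tint:
  R: 62 + 55.97 = 117.97 → 118
  G: 90 + 0.29×(255−90) = 90 + 47.85 = 137.85 → 138
  B: 17 + 0.29×(255−17) = 17 + 69.02 = 86.02 → 86
  → #768A56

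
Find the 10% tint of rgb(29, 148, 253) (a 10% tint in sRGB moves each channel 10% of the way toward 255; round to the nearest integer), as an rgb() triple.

Per channel, c → c + 0.1(255 − c):
  R: 29 + 0.1×(255−29) = 29 + 22.6 = 51.6 → 52
  G: 148 + 10.7 = 158.7 → 159
  B: 253 + 0.1×(255−253) = 253 + 0.2 = 253.2 → 253

rgb(52, 159, 253)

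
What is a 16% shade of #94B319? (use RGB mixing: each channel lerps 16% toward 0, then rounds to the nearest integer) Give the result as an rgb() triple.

rgb(124, 150, 21)

#94B319 is rgb(148, 179, 25).
A 16% shade moves each channel 16% toward 0:
  R: 148 + 0.16×(0−148) = 148 − 23.68 = 124.32 → 124
  G: 179 + 0.16×(0−179) = 179 − 28.64 = 150.36 → 150
  B: 25 + 0.16×(0−25) = 25 − 4 = 21 → 21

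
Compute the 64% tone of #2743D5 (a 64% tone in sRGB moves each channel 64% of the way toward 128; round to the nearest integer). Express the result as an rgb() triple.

rgb(96, 106, 159)

#2743D5 is rgb(39, 67, 213).
Per channel, c → c + 0.64(128 − c):
  R: 39 + 56.96 = 95.96 → 96
  G: 67 + 39.04 = 106.04 → 106
  B: 213 − 54.4 = 158.6 → 159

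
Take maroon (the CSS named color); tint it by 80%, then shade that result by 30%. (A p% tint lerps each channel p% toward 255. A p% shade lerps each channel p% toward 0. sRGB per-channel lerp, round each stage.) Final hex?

#A18F8F

CSS maroon is rgb(128, 0, 0).
An 80% tint moves each channel 80% toward 255:
  R: 128 + 101.6 = 229.6 → 230
  G: 0 + 0.8×(255−0) = 0 + 204 = 204 → 204
  B: 0 + 0.8×(255−0) = 0 + 204 = 204 → 204
After the tint: rgb(230, 204, 204) = #E6CCCC.
Per channel, c → c + 0.3(0 − c):
  R: 230 + 0.3×(0−230) = 230 − 69 = 161 → 161
  G: 204 + 0.3×(0−204) = 204 − 61.2 = 142.8 → 143
  B: 204 + 0.3×(0−204) = 204 − 61.2 = 142.8 → 143
rgb(161, 143, 143) = #A18F8F.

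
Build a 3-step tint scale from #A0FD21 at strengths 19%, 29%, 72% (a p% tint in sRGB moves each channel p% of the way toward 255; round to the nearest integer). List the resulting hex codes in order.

#B2FD4B, #BCFE61, #E4FEC1

#A0FD21 is rgb(160, 253, 33).
19%: (160 + 18.05 = 178.05→178, 253→253, 33 + 42.18 = 75.18→75) → #B2FD4B
29%: (160 + 27.55 = 187.55→188, 253 + 0.58 = 253.58→254, 33 + 64.38 = 97.38→97) → #BCFE61
72%: (160 + 68.4 = 228.4→228, 253 + 1.44 = 254.44→254, 33 + 159.84 = 192.84→193) → #E4FEC1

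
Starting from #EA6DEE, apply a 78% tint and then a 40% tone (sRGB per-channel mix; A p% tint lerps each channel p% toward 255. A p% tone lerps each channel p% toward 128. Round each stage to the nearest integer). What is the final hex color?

#C9B9CA

#EA6DEE is rgb(234, 109, 238).
Lerp each channel 78% toward 255:
  R: 234 + 0.78×(255−234) = 234 + 16.38 = 250.38 → 250
  G: 109 + 0.78×(255−109) = 109 + 113.88 = 222.88 → 223
  B: 238 + 0.78×(255−238) = 238 + 13.26 = 251.26 → 251
After the tint: rgb(250, 223, 251) = #FADFFB.
Lerp each channel 40% toward 128:
  R: 250 + 0.4×(128−250) = 250 − 48.8 = 201.2 → 201
  G: 223 + 0.4×(128−223) = 223 − 38 = 185 → 185
  B: 251 − 49.2 = 201.8 → 202
rgb(201, 185, 202) = #C9B9CA.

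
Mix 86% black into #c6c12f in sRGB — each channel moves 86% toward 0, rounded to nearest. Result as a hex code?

#1c1b07

#c6c12f is rgb(198, 193, 47).
Lerp each channel 86% toward 0:
  R: 198 − 170.28 = 27.72 → 28
  G: 193 + 0.86×(0−193) = 193 − 165.98 = 27.02 → 27
  B: 47 + 0.86×(0−47) = 47 − 40.42 = 6.58 → 7
rgb(28, 27, 7) = #1c1b07.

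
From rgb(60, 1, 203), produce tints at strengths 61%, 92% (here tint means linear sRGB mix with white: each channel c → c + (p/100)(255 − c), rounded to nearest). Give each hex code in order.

61%: (60 + 118.95 = 178.95→179, 1 + 154.94 = 155.94→156, 203 + 31.72 = 234.72→235) → #B39CEB
92%: (60 + 179.4 = 239.4→239, 1 + 233.68 = 234.68→235, 203 + 47.84 = 250.84→251) → #EFEBFB

#B39CEB, #EFEBFB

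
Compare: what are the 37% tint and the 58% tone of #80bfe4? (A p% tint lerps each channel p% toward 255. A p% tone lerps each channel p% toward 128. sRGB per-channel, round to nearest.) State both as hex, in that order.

#80bfe4 is rgb(128, 191, 228).
37% tint:
  R: 128 + 0.37×(255−128) = 128 + 46.99 = 174.99 → 175
  G: 191 + 23.68 = 214.68 → 215
  B: 228 + 9.99 = 237.99 → 238
  → #afd7ee
58% tone:
  R: 128 + 0.58×(128−128) = 128 + 0 = 128 → 128
  G: 191 + 0.58×(128−191) = 191 − 36.54 = 154.46 → 154
  B: 228 − 58 = 170 → 170
  → #809aaa

#afd7ee, #809aaa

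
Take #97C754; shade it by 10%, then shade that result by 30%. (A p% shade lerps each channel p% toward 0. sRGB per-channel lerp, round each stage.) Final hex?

#97C754 is rgb(151, 199, 84).
Per channel, c → c + 0.1(0 − c):
  R: 151 + 0.1×(0−151) = 151 − 15.1 = 135.9 → 136
  G: 199 + 0.1×(0−199) = 199 − 19.9 = 179.1 → 179
  B: 84 + 0.1×(0−84) = 84 − 8.4 = 75.6 → 76
After the shade: rgb(136, 179, 76) = #88B34C.
Per channel, c → c + 0.3(0 − c):
  R: 136 + 0.3×(0−136) = 136 − 40.8 = 95.2 → 95
  G: 179 − 53.7 = 125.3 → 125
  B: 76 + 0.3×(0−76) = 76 − 22.8 = 53.2 → 53
rgb(95, 125, 53) = #5F7D35.

#5F7D35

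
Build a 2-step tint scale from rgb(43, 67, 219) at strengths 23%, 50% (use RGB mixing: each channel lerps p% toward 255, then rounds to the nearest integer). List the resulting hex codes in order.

#5c6ee3, #95a1ed

23%: (43 + 48.76 = 91.76→92, 67 + 43.24 = 110.24→110, 219 + 8.28 = 227.28→227) → #5c6ee3
50%: (43 + 106 = 149→149, 67 + 94 = 161→161, 219 + 18 = 237→237) → #95a1ed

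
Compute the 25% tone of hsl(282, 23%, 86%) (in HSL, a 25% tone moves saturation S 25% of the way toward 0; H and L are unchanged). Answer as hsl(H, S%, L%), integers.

hsl(282, 17%, 86%)

S moves 25% from 23 toward 0: 23 − 5.75 = 17.25 → 17.
H and L are unchanged.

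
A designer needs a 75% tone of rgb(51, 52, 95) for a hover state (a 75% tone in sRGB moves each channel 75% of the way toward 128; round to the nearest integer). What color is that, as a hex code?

#6d6d78

Per channel, c → c + 0.75(128 − c):
  R: 51 + 0.75×(128−51) = 51 + 57.75 = 108.75 → 109
  G: 52 + 0.75×(128−52) = 52 + 57 = 109 → 109
  B: 95 + 0.75×(128−95) = 95 + 24.75 = 119.75 → 120
rgb(109, 109, 120) = #6d6d78.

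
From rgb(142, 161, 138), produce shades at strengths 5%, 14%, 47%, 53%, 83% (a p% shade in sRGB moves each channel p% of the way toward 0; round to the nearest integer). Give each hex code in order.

5%: (142 − 7.1 = 134.9→135, 161 − 8.05 = 152.95→153, 138 − 6.9 = 131.1→131) → #879983
14%: (142 − 19.88 = 122.12→122, 161 − 22.54 = 138.46→138, 138 − 19.32 = 118.68→119) → #7a8a77
47%: (142 − 66.74 = 75.26→75, 161 − 75.67 = 85.33→85, 138 − 64.86 = 73.14→73) → #4b5549
53%: (142 − 75.26 = 66.74→67, 161 − 85.33 = 75.67→76, 138 − 73.14 = 64.86→65) → #434c41
83%: (142 − 117.86 = 24.14→24, 161 − 133.63 = 27.37→27, 138 − 114.54 = 23.46→23) → #181b17

#879983, #7a8a77, #4b5549, #434c41, #181b17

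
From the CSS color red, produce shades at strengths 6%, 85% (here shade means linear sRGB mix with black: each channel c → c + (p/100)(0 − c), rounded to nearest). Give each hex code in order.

CSS red is rgb(255, 0, 0).
6%: (255 − 15.3 = 239.7→240, 0→0, 0→0) → #F00000
85%: (255 − 216.75 = 38.25→38, 0→0, 0→0) → #260000

#F00000, #260000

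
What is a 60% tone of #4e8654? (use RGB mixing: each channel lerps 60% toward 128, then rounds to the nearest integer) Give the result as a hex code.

#6c826e

#4e8654 is rgb(78, 134, 84).
A 60% tone moves each channel 60% toward 128:
  R: 78 + 0.6×(128−78) = 78 + 30 = 108 → 108
  G: 134 + 0.6×(128−134) = 134 − 3.6 = 130.4 → 130
  B: 84 + 0.6×(128−84) = 84 + 26.4 = 110.4 → 110
rgb(108, 130, 110) = #6c826e.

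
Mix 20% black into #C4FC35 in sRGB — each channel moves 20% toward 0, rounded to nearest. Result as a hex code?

#9DCA2A

#C4FC35 is rgb(196, 252, 53).
A 20% shade moves each channel 20% toward 0:
  R: 196 − 39.2 = 156.8 → 157
  G: 252 − 50.4 = 201.6 → 202
  B: 53 + 0.2×(0−53) = 53 − 10.6 = 42.4 → 42
rgb(157, 202, 42) = #9DCA2A.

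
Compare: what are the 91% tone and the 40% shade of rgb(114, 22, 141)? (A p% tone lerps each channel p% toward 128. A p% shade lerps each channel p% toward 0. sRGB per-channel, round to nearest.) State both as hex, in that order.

91% tone:
  R: 114 + 0.91×(128−114) = 114 + 12.74 = 126.74 → 127
  G: 22 + 0.91×(128−22) = 22 + 96.46 = 118.46 → 118
  B: 141 − 11.83 = 129.17 → 129
  → #7f7681
40% shade:
  R: 114 + 0.4×(0−114) = 114 − 45.6 = 68.4 → 68
  G: 22 + 0.4×(0−22) = 22 − 8.8 = 13.2 → 13
  B: 141 + 0.4×(0−141) = 141 − 56.4 = 84.6 → 85
  → #440d55

#7f7681, #440d55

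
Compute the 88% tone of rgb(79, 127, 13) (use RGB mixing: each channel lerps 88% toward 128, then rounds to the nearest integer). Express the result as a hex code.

#7A8072

Per channel, c → c + 0.88(128 − c):
  R: 79 + 0.88×(128−79) = 79 + 43.12 = 122.12 → 122
  G: 127 + 0.88×(128−127) = 127 + 0.88 = 127.88 → 128
  B: 13 + 101.2 = 114.2 → 114
rgb(122, 128, 114) = #7A8072.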